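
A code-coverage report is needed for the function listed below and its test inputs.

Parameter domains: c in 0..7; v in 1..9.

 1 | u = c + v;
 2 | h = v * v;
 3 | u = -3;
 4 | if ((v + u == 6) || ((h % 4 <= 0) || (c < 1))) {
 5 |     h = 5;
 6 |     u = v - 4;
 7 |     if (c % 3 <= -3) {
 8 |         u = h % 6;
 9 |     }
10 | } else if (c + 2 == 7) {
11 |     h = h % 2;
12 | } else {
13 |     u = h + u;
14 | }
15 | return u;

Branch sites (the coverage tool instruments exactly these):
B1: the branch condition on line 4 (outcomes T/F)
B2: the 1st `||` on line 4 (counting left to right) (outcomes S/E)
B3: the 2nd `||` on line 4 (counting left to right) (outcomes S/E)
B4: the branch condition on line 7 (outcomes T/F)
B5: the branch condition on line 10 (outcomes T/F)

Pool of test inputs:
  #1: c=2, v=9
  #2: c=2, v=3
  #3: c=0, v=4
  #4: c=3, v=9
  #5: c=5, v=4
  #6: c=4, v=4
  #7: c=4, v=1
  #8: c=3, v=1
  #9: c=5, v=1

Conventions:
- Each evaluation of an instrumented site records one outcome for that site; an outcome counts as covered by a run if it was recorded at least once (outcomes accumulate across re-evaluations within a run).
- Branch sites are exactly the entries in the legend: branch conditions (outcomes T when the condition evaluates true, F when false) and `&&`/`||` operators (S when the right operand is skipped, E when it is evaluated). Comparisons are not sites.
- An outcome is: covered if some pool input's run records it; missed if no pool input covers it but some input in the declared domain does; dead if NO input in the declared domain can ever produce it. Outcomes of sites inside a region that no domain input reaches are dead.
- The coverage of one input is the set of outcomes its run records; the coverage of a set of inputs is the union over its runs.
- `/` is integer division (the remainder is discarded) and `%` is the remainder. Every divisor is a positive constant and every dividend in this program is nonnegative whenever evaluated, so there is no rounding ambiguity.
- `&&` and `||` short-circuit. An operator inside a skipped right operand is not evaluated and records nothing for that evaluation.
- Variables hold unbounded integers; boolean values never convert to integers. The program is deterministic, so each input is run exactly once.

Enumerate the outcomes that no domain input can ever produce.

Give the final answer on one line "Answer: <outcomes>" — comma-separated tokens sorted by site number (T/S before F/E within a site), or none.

running all 72 domain inputs and tallying outcomes:
  B4=T: no domain input ever produces it -> dead
  reachable outcomes have witnesses, e.g. B1=T (e.g. c=0, v=1), B1=F (e.g. c=1, v=1), B2=S (e.g. c=0, v=9), B2=E (e.g. c=0, v=1)

Answer: B4=T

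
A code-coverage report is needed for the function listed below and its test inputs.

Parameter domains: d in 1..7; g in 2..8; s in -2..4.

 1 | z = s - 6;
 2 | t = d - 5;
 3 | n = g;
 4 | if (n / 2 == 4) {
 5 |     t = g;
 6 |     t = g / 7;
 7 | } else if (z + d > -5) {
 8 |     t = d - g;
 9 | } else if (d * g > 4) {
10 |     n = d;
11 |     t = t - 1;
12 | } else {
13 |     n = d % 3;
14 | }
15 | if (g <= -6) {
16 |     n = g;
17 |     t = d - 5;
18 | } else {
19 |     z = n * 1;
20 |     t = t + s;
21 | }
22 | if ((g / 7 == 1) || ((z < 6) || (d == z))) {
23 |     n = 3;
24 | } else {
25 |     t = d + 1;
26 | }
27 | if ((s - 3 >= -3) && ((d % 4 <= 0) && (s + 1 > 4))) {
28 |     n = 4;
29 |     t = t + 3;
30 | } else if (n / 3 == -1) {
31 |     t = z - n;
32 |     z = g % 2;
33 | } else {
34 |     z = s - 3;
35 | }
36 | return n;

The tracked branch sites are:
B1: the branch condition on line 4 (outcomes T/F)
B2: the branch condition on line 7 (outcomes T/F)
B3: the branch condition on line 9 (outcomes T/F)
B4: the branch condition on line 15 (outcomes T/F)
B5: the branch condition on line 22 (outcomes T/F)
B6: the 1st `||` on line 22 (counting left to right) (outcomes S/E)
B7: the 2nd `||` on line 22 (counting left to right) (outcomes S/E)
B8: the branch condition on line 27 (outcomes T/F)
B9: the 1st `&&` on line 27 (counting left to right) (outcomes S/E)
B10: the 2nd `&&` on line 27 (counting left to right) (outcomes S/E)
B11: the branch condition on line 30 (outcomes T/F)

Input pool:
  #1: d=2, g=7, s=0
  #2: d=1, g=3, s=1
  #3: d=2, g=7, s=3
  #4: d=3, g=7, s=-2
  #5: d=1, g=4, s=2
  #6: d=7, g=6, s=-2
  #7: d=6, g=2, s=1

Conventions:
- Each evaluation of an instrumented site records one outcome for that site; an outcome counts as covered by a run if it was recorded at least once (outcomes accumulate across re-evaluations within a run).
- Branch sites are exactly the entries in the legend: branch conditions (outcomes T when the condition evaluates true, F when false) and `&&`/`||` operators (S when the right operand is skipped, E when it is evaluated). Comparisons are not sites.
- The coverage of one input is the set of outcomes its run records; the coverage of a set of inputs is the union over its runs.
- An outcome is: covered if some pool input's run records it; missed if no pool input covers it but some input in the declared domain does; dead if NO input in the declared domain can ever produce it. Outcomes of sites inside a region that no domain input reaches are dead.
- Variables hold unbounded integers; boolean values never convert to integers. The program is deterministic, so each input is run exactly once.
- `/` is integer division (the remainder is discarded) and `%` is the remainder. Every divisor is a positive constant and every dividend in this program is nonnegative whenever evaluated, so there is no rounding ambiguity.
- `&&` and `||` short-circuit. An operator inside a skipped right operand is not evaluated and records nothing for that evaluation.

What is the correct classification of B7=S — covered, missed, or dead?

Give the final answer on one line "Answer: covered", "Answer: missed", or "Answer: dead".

B7=S is recorded by pool input(s) 2, 5, 7 -> covered

Answer: covered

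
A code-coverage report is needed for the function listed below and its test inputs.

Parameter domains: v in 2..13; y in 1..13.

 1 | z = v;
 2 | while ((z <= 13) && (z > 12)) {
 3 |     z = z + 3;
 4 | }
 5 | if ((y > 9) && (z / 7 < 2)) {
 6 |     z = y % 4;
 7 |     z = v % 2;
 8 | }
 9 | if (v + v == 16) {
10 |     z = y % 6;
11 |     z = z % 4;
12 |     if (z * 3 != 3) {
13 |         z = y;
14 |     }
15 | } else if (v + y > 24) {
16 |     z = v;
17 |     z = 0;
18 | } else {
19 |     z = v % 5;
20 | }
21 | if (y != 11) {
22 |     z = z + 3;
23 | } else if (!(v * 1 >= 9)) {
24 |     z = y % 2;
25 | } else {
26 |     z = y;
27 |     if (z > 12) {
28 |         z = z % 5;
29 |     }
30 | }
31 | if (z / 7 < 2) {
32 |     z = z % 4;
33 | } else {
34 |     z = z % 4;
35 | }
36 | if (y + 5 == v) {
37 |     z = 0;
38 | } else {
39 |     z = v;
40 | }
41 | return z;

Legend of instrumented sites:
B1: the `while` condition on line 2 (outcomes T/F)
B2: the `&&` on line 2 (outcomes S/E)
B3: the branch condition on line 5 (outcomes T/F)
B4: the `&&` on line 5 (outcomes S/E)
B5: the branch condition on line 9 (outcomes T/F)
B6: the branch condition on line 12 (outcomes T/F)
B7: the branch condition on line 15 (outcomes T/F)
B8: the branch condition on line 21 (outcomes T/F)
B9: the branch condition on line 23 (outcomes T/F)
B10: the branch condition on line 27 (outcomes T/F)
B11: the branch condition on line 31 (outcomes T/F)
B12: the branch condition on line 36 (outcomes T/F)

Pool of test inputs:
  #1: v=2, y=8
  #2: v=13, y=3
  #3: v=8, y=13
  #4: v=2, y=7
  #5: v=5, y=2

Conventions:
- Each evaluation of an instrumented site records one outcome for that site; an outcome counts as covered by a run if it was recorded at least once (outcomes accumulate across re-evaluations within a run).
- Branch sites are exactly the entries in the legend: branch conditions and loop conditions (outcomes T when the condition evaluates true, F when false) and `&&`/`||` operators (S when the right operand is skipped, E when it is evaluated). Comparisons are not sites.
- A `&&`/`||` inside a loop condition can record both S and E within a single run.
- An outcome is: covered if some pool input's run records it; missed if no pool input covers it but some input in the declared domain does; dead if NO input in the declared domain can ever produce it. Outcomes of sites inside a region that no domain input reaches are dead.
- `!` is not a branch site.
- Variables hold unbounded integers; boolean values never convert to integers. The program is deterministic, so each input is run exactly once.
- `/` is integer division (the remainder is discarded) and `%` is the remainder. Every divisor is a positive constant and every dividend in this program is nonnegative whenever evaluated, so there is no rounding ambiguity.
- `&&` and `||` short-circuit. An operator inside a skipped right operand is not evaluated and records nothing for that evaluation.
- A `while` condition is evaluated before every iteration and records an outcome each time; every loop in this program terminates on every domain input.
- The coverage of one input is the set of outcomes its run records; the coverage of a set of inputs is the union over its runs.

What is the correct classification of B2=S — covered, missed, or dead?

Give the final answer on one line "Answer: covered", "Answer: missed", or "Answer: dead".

B2=S is recorded by pool input(s) 2 -> covered

Answer: covered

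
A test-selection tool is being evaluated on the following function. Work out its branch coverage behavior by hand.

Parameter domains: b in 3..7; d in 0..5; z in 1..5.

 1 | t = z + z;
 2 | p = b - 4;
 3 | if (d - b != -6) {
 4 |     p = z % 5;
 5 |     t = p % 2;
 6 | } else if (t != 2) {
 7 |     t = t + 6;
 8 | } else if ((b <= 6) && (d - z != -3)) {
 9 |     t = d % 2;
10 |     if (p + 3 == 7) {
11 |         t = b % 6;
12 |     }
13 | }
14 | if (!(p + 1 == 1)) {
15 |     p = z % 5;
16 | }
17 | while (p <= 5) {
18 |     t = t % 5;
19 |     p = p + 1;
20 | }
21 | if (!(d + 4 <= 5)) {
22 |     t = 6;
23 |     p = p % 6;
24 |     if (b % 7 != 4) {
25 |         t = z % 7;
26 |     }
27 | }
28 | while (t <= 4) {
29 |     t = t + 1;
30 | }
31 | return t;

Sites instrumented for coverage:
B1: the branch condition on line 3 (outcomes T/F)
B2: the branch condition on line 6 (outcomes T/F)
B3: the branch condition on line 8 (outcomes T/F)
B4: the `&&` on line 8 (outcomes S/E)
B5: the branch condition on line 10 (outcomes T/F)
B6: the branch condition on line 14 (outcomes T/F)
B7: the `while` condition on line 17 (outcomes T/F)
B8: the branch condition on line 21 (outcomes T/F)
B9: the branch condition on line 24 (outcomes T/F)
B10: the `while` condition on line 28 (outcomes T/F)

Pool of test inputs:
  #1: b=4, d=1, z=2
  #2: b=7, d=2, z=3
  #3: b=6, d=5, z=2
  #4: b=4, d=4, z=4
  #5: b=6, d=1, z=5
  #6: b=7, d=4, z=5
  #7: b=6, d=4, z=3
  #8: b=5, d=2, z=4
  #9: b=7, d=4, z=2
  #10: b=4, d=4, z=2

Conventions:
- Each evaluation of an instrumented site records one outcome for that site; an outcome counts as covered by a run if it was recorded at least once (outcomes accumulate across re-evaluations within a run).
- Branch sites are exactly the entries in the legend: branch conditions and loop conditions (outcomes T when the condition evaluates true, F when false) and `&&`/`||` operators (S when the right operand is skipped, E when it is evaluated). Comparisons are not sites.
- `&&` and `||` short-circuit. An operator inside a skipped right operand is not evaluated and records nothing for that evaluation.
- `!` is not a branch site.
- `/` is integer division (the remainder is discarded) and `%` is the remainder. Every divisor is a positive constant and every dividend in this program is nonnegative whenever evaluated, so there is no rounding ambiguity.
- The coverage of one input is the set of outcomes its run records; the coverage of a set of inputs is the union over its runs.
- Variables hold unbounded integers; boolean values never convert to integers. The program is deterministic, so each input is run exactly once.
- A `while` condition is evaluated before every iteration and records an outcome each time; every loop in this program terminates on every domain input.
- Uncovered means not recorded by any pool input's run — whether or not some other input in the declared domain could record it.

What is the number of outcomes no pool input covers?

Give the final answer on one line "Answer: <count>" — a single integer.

#1 (b=4, d=1, z=2) -> covered: B1=T, B6=T, B7=T, B7=F, B8=F, B10=T, B10=F
#2 (b=7, d=2, z=3) -> covered: B1=T, B6=T, B7=T, B7=F, B8=T, B9=T, B10=T, B10=F
#3 (b=6, d=5, z=2) -> covered: B1=T, B6=T, B7=T, B7=F, B8=T, B9=T, B10=T, B10=F
#4 (b=4, d=4, z=4) -> covered: B1=T, B6=T, B7=T, B7=F, B8=T, B9=F, B10=F
#5 (b=6, d=1, z=5) -> covered: B1=T, B6=F, B7=T, B7=F, B8=F, B10=T, B10=F
#6 (b=7, d=4, z=5) -> covered: B1=T, B6=F, B7=T, B7=F, B8=T, B9=T, B10=F
#7 (b=6, d=4, z=3) -> covered: B1=T, B6=T, B7=T, B7=F, B8=T, B9=T, B10=T, B10=F
#8 (b=5, d=2, z=4) -> covered: B1=T, B6=T, B7=T, B7=F, B8=T, B9=T, B10=T, B10=F
#9 (b=7, d=4, z=2) -> covered: B1=T, B6=T, B7=T, B7=F, B8=T, B9=T, B10=T, B10=F
#10 (b=4, d=4, z=2) -> covered: B1=T, B6=T, B7=T, B7=F, B8=T, B9=F, B10=F
union over the pool: B1=T, B6=T, B6=F, B7=T, B7=F, B8=T, B8=F, B9=T, B9=F, B10=T, B10=F
uncovered (9 of 20): B1=F, B2=T, B2=F, B3=T, B3=F, B4=S, B4=E, B5=T, B5=F

Answer: 9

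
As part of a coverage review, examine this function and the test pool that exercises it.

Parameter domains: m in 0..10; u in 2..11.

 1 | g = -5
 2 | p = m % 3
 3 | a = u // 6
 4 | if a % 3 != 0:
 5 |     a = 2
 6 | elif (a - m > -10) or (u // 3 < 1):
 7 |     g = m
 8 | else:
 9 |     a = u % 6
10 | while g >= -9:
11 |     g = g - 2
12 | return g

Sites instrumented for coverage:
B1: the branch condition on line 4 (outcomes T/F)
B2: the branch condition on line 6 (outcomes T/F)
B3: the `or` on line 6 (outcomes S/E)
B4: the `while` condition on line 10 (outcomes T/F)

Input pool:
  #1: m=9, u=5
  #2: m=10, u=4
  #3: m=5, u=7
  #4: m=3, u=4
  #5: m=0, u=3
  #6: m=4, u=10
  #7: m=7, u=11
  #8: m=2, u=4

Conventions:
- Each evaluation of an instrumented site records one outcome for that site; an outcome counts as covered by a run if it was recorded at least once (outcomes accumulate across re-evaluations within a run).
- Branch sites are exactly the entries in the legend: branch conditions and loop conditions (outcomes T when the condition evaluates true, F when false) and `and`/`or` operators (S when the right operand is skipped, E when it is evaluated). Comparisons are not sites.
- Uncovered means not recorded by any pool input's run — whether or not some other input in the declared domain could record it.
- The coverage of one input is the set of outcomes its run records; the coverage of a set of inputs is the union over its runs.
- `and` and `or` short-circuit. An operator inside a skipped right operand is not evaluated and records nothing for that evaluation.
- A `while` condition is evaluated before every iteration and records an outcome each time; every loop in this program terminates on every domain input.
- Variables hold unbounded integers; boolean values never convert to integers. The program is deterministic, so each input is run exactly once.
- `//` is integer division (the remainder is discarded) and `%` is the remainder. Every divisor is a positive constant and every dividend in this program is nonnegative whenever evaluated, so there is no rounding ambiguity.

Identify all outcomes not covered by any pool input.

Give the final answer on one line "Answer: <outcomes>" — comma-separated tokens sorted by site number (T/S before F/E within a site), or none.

#1 (m=9, u=5) -> covered: B1=F, B2=T, B3=S, B4=T, B4=F
#2 (m=10, u=4) -> covered: B1=F, B2=F, B3=E, B4=T, B4=F
#3 (m=5, u=7) -> covered: B1=T, B4=T, B4=F
#4 (m=3, u=4) -> covered: B1=F, B2=T, B3=S, B4=T, B4=F
#5 (m=0, u=3) -> covered: B1=F, B2=T, B3=S, B4=T, B4=F
#6 (m=4, u=10) -> covered: B1=T, B4=T, B4=F
#7 (m=7, u=11) -> covered: B1=T, B4=T, B4=F
#8 (m=2, u=4) -> covered: B1=F, B2=T, B3=S, B4=T, B4=F
union over the pool: B1=T, B1=F, B2=T, B2=F, B3=S, B3=E, B4=T, B4=F
uncovered (0 of 8): none

Answer: none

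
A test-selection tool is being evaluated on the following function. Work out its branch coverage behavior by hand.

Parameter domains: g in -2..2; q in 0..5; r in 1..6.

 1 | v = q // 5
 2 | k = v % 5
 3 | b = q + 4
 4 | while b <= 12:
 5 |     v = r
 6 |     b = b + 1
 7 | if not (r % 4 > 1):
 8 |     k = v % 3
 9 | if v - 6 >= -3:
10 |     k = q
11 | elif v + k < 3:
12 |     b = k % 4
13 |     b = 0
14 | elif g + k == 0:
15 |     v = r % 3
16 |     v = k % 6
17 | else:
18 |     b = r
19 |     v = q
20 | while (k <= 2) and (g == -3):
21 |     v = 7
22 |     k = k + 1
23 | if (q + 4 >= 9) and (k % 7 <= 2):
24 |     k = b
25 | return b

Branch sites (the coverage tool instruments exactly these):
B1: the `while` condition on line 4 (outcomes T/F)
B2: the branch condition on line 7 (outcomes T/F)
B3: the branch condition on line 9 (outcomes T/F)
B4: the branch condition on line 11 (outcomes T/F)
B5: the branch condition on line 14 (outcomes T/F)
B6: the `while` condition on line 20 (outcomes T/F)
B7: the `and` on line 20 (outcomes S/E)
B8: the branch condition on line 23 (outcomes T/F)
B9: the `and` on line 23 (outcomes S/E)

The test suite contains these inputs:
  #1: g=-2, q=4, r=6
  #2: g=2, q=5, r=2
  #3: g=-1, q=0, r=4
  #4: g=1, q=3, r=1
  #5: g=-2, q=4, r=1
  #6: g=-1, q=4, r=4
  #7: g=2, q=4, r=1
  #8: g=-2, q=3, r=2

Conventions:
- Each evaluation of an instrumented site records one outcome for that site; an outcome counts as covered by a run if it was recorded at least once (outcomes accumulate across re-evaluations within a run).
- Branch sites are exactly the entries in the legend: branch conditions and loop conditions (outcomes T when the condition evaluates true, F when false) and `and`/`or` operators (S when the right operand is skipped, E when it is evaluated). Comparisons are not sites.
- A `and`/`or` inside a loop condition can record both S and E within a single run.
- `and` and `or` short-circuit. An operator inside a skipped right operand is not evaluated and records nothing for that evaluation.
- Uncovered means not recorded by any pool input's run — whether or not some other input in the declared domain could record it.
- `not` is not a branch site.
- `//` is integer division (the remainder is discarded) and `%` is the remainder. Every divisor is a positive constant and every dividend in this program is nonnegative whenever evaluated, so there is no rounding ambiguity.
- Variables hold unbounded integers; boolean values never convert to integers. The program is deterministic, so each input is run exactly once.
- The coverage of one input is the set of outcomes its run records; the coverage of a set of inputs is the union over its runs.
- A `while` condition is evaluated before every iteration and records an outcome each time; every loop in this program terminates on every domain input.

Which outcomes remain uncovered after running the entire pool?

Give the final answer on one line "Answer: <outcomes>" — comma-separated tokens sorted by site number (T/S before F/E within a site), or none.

input #1, g=-2, q=4, r=6: outcomes B1=T, B1=F, B2=F, B3=T, B6=F, B7=S, B8=F, B9=S
input #2, g=2, q=5, r=2: outcomes B1=T, B1=F, B2=F, B3=F, B4=F, B5=F, B6=F, B7=E, B8=T, B9=E
input #3, g=-1, q=0, r=4: outcomes B1=T, B1=F, B2=T, B3=T, B6=F, B7=E, B8=F, B9=S
input #4, g=1, q=3, r=1: outcomes B1=T, B1=F, B2=T, B3=F, B4=T, B6=F, B7=E, B8=F, B9=S
input #5, g=-2, q=4, r=1: outcomes B1=T, B1=F, B2=T, B3=F, B4=T, B6=F, B7=E, B8=F, B9=S
input #6, g=-1, q=4, r=4: outcomes B1=T, B1=F, B2=T, B3=T, B6=F, B7=S, B8=F, B9=S
input #7, g=2, q=4, r=1: outcomes B1=T, B1=F, B2=T, B3=F, B4=T, B6=F, B7=E, B8=F, B9=S
input #8, g=-2, q=3, r=2: outcomes B1=T, B1=F, B2=F, B3=F, B4=T, B6=F, B7=E, B8=F, B9=S
union over the pool: B1=T, B1=F, B2=T, B2=F, B3=T, B3=F, B4=T, B4=F, B5=F, B6=F, B7=S, B7=E, B8=T, B8=F, B9=S, B9=E
uncovered (2 of 18): B5=T, B6=T

Answer: B5=T, B6=T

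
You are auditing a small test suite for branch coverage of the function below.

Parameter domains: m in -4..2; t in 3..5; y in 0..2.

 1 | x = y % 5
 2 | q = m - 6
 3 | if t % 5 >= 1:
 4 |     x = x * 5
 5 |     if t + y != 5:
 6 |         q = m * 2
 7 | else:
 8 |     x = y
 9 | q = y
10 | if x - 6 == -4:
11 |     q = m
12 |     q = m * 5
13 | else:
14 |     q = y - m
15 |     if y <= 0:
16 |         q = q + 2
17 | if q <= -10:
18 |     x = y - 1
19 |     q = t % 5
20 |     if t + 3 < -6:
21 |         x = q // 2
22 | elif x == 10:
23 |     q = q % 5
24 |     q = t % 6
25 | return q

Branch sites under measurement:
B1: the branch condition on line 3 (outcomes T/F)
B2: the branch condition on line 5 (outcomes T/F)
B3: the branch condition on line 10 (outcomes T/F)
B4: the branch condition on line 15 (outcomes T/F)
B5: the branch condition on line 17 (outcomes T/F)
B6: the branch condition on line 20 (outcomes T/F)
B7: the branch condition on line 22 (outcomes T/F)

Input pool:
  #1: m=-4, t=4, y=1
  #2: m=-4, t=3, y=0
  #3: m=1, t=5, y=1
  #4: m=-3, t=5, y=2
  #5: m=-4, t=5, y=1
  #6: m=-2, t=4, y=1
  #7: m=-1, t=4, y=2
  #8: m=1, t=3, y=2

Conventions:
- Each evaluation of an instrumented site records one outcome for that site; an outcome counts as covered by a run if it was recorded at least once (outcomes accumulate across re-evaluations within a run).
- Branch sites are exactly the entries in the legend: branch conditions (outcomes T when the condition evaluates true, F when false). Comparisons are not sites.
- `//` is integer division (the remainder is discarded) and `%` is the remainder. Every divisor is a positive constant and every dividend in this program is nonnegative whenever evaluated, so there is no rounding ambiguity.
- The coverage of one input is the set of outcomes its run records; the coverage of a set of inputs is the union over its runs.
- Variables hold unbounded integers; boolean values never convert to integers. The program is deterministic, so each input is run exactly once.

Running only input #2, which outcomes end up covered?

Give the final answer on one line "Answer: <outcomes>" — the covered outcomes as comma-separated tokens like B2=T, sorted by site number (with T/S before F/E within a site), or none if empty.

Event log for input #2 (m=-4, t=3, y=0):
  B1->T, B2->T, B3->F, B4->T, B5->F, B7->F
as a set, this run covers: B1=T, B2=T, B3=F, B4=T, B5=F, B7=F

Answer: B1=T, B2=T, B3=F, B4=T, B5=F, B7=F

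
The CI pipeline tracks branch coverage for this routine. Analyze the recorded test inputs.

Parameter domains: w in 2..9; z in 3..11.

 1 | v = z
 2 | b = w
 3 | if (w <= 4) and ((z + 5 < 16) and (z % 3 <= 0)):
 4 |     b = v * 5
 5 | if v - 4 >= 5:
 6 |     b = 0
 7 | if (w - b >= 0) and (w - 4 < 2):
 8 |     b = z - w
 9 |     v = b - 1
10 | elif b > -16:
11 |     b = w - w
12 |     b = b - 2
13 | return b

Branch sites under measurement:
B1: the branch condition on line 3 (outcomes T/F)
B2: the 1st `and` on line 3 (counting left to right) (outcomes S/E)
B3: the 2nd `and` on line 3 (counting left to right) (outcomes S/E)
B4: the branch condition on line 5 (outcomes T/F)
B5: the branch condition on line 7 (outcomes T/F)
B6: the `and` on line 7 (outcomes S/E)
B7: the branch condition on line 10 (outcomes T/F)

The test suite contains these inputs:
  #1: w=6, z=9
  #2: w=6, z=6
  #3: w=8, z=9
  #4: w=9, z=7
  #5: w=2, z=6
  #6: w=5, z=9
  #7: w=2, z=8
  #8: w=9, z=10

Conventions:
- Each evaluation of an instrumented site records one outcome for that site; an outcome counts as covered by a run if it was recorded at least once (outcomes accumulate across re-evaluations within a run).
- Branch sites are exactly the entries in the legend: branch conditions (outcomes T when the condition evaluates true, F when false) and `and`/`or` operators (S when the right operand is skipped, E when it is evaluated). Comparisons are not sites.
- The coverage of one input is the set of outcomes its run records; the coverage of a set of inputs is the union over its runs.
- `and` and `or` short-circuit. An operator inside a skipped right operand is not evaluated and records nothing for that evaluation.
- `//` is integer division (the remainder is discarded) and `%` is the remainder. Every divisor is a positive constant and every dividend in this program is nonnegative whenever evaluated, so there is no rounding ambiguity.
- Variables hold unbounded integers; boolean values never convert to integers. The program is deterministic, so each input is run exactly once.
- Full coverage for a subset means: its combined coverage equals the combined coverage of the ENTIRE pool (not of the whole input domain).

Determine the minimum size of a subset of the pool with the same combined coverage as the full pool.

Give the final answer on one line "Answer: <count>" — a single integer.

test 1 (w=6, z=9) hits B1=F, B2=S, B4=T, B5=F, B6=E, B7=T
test 2 (w=6, z=6) hits B1=F, B2=S, B4=F, B5=F, B6=E, B7=T
test 3 (w=8, z=9) hits B1=F, B2=S, B4=T, B5=F, B6=E, B7=T
test 4 (w=9, z=7) hits B1=F, B2=S, B4=F, B5=F, B6=E, B7=T
test 5 (w=2, z=6) hits B1=T, B2=E, B3=E, B4=F, B5=F, B6=S, B7=T
test 6 (w=5, z=9) hits B1=F, B2=S, B4=T, B5=T, B6=E
test 7 (w=2, z=8) hits B1=F, B2=E, B3=E, B4=F, B5=T, B6=E
test 8 (w=9, z=10) hits B1=F, B2=S, B4=T, B5=F, B6=E, B7=T
the full pool covers 12 outcomes: B1=T, B1=F, B2=S, B2=E, B3=E, B4=T, B4=F, B5=T, B5=F, B6=S, B6=E, B7=T
no size-1 subset reaches all 12 outcomes (best union: 7/12)
at size 2, {5, 6} reaches all 12 outcomes; every lexicographically earlier size-2 subset fails

Answer: 2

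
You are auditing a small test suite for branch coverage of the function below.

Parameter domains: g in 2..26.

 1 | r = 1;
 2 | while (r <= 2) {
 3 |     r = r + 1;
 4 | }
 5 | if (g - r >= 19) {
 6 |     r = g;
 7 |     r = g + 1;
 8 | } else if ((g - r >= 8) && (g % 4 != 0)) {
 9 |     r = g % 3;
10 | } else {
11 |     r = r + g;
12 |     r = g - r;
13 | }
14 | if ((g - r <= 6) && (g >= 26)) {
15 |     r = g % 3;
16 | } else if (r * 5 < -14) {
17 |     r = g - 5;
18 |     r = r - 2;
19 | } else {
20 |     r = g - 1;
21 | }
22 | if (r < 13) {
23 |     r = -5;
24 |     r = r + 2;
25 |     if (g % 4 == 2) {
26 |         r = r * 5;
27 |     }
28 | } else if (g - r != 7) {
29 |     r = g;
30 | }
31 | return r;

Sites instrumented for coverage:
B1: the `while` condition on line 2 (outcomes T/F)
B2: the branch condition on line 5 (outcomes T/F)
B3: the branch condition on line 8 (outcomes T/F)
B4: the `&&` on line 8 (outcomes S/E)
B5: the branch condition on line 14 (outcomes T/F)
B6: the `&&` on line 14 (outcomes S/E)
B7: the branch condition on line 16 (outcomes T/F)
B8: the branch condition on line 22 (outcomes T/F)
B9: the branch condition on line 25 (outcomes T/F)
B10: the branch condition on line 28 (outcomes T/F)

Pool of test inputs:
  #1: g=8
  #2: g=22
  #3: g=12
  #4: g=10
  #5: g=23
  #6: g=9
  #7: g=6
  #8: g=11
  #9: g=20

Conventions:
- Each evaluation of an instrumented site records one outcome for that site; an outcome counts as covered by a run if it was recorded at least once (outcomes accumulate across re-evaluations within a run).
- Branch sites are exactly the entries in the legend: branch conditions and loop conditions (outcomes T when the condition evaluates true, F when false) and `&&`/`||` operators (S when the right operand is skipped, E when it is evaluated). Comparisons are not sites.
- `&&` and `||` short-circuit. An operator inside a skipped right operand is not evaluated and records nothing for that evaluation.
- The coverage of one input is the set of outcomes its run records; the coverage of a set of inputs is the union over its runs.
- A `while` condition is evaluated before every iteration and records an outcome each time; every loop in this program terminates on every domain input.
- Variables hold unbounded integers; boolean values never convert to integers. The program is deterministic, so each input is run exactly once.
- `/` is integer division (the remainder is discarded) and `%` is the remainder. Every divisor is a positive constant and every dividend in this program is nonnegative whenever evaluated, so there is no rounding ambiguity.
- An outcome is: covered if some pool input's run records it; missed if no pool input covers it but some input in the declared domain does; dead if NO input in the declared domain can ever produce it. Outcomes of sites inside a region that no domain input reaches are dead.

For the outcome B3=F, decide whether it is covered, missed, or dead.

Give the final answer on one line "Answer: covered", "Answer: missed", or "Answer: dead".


B3=F is recorded by pool input(s) 1, 3, 4, 6, 7, 9 -> covered
Answer: covered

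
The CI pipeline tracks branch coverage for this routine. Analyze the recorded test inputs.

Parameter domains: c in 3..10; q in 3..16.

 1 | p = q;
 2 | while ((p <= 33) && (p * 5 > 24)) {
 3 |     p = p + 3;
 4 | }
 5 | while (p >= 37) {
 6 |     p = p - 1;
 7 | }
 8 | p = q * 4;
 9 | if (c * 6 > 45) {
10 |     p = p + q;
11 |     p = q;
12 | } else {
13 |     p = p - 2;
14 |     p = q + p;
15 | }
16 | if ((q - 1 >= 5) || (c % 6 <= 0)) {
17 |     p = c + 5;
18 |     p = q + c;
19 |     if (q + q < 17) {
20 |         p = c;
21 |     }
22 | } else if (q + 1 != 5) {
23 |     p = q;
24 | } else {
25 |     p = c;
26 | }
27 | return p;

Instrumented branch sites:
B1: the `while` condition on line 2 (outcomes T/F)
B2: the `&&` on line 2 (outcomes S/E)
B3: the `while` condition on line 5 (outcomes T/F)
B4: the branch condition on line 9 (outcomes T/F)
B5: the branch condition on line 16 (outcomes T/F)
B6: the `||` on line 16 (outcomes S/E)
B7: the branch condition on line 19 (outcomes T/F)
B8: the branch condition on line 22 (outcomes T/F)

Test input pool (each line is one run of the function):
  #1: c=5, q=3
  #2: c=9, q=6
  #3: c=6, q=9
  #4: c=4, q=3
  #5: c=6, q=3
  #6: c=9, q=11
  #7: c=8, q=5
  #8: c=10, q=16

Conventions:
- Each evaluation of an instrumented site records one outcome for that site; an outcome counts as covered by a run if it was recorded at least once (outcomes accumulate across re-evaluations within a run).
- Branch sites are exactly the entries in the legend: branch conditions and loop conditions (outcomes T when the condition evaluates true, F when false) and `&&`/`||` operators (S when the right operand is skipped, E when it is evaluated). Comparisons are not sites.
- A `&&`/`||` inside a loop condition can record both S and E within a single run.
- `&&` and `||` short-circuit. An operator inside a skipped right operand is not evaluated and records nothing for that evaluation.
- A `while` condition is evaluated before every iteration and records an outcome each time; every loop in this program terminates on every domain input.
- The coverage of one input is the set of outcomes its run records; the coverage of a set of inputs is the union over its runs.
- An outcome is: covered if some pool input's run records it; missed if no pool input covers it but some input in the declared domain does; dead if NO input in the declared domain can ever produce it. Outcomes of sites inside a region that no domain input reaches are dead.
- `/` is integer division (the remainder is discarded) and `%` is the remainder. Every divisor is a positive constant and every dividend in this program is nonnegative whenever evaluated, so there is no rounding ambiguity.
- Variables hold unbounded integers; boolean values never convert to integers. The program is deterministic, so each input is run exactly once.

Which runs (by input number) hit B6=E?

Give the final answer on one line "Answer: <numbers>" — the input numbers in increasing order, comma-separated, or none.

input #1 (c=5, q=3): covers B6=E
input #2 (c=9, q=6): misses B6=E
input #3 (c=6, q=9): misses B6=E
input #4 (c=4, q=3): covers B6=E
input #5 (c=6, q=3): covers B6=E
input #6 (c=9, q=11): misses B6=E
input #7 (c=8, q=5): covers B6=E
input #8 (c=10, q=16): misses B6=E

Answer: 1, 4, 5, 7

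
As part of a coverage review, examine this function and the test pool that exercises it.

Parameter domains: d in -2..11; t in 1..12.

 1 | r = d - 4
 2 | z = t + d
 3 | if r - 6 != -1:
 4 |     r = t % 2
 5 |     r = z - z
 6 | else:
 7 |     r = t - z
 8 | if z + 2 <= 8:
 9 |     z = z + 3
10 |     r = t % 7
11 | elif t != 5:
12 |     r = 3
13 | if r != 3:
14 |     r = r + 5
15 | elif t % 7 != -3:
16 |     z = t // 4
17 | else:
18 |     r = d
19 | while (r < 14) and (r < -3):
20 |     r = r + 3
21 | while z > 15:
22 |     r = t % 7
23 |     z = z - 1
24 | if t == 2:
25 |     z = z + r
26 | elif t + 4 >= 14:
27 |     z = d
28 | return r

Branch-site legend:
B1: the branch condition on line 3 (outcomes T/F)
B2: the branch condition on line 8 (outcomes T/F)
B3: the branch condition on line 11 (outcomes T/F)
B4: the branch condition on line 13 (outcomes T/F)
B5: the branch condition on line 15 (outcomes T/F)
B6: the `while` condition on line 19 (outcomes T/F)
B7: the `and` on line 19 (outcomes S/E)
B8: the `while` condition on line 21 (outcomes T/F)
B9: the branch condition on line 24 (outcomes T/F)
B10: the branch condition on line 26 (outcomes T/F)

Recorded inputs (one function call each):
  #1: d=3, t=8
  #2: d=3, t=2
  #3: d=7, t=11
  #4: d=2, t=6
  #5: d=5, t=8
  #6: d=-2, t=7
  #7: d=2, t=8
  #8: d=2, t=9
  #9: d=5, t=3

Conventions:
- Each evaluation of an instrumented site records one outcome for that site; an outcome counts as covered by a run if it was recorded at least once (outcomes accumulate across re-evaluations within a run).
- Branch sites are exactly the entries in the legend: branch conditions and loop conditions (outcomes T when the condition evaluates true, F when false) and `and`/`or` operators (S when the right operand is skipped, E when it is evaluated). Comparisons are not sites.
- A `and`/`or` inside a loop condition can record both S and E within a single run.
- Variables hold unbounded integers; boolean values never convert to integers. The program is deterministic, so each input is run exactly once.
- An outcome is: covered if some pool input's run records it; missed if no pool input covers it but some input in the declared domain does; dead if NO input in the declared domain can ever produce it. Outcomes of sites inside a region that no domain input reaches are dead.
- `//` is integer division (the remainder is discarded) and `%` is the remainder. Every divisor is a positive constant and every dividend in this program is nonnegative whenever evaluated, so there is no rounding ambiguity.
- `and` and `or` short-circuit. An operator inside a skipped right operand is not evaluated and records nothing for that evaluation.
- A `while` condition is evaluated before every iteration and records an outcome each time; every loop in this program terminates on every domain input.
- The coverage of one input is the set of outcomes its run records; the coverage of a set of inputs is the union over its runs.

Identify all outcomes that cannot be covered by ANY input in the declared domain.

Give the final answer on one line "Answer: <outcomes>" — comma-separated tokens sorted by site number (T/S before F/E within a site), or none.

exhaustive pass over the 168-input domain:
  B5=F: never recorded by any domain input -> dead
  B7=S: never recorded by any domain input -> dead
  reachable outcomes have witnesses, e.g. B1=T (e.g. d=-2, t=1), B1=F (e.g. d=9, t=1), B2=T (e.g. d=-2, t=1), B2=F (e.g. d=-2, t=9)

Answer: B5=F, B7=S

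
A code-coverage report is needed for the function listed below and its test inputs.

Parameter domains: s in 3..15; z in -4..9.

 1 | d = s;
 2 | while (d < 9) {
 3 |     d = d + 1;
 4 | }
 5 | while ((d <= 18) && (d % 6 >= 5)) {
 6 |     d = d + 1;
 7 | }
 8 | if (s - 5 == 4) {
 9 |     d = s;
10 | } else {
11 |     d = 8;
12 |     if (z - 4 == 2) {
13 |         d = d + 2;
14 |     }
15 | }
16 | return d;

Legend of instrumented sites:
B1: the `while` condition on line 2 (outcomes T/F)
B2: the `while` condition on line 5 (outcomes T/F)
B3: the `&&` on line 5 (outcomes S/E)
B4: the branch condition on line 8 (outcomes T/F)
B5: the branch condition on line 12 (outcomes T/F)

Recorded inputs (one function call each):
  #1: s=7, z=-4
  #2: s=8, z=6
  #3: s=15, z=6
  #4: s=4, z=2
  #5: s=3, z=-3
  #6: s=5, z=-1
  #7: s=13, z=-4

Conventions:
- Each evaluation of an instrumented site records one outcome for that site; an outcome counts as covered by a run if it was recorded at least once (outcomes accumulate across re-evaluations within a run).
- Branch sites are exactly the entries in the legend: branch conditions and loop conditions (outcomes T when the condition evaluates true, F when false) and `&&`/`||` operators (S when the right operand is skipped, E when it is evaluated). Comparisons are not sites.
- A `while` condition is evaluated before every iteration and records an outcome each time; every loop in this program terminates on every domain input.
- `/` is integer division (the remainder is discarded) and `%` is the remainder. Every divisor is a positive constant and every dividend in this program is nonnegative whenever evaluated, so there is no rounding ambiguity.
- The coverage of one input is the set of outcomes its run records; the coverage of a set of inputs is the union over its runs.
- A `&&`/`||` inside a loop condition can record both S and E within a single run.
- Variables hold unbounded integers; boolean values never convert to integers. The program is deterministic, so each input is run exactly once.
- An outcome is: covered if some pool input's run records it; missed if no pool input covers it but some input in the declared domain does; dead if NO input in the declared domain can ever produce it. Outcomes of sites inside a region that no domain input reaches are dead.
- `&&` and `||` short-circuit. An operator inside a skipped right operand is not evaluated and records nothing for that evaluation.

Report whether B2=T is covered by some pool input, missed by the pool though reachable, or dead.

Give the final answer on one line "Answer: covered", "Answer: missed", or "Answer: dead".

no pool input records B2=T
but domain input (s=11, z=-4) does record it -> reachable, so missed

Answer: missed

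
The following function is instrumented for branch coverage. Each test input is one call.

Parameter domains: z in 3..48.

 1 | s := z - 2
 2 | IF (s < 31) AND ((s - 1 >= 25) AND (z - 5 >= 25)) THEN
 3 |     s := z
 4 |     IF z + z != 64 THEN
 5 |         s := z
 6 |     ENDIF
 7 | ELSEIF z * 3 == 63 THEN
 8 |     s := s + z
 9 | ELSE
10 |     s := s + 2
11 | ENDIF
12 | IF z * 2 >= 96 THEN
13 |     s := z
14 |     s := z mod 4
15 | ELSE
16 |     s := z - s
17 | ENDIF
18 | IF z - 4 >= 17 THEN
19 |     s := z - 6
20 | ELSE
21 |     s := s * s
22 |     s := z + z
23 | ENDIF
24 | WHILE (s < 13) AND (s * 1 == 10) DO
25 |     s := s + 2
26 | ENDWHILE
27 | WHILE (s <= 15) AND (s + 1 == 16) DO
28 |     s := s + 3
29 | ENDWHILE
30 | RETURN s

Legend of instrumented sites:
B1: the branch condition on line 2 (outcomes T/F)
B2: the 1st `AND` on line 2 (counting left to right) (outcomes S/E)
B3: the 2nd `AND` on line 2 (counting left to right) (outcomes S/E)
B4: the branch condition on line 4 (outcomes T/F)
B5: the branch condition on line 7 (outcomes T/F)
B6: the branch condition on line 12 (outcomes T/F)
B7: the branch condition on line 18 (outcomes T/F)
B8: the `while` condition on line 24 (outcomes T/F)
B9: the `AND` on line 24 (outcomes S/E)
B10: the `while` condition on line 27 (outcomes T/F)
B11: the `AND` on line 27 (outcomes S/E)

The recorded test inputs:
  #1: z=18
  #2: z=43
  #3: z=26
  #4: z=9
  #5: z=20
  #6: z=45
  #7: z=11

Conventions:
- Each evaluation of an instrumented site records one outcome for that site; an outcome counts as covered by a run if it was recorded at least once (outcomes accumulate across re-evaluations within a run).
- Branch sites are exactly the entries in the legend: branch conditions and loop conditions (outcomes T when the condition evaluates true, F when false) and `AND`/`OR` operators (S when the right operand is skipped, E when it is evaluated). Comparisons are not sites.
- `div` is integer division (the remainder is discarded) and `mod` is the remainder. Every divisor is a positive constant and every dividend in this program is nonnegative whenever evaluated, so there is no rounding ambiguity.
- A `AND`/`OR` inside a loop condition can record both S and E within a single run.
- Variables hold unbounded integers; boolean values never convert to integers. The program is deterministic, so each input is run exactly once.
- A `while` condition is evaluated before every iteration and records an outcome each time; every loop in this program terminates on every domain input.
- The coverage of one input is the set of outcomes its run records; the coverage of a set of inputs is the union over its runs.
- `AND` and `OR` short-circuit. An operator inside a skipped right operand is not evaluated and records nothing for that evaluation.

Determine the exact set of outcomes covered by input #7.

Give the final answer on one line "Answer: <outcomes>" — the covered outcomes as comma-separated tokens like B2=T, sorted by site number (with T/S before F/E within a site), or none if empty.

Event log for input #7 (z=11):
  B2->E, B3->S, B1->F, B5->F, B6->F, B7->F, B9->S, B8->F, B11->S, B10->F
as a set, this run covers: B1=F, B2=E, B3=S, B5=F, B6=F, B7=F, B8=F, B9=S, B10=F, B11=S

Answer: B1=F, B2=E, B3=S, B5=F, B6=F, B7=F, B8=F, B9=S, B10=F, B11=S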